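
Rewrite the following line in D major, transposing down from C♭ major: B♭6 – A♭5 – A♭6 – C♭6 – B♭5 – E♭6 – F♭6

C♭ major to D major down is a diminished seventh, so every note moves down by that interval.
Bb6 to C#6
Ab5 to B4
Ab6 to B5
Cb6 to D5
Bb5 to C#5
Eb6 to F#5
Fb6 to G5

C#6 B4 B5 D5 C#5 F#5 G5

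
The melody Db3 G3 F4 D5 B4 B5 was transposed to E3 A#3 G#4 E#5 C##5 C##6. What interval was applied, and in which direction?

up an augmented second

From Db3 to E3 is 2 letter names — a second of some quality.
Db3 to E3 is 3 semitones, which makes it an augmented second; the second version is higher, so the direction is up.
Checking another pair — B5 → C##6 — gives the same interval.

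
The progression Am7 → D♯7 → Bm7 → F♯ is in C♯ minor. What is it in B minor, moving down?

Gm7 C#7 Am7 E

C♯ minor down to B minor is a major second; each chord root moves by that interval while the quality stays the same.
Am7: root A down a major second → G, giving Gm7.
D♯7: root D♯ down a major second → C#, giving C#7.
Bm7: root B down a major second → A, giving Am7.
F♯: root F♯ down a major second → E, giving E.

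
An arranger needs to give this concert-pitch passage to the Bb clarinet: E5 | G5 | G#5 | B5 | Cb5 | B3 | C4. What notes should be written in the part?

The Bb clarinet sounds a major second below written, so the written part must be a major second above concert — transpose each note up.
E5 becomes F#5
G5 becomes A5
G#5 becomes A#5
B5 becomes C#6
Cb5 becomes Db5
B3 becomes C#4
C4 becomes D4

F#5 A5 A#5 C#6 Db5 C#4 D4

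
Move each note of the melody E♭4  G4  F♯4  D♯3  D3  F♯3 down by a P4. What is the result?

Eb4 gives Bb3
G4 gives D4
F#4 gives C#4
D#3 gives A#2
D3 gives A2
F#3 gives C#3

Bb3 D4 C#4 A#2 A2 C#3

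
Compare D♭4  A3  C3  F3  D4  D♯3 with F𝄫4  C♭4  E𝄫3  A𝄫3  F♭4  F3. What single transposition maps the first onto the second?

up a diminished third

Take the first pair: Db4 → Fbb4. D to F spans 3 letter names, so the interval is some kind of third.
Db4 to Fbb4 is 2 semitones, which makes it a diminished third; the second version is higher, so the direction is up.
Checking another pair — D#3 → F3 — gives the same interval.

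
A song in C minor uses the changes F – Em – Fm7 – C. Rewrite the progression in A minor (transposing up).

C minor up to A minor is a major sixth; each chord root moves by that interval while the quality stays the same.
F: root F up a major sixth → D, giving D.
Em: root E up a major sixth → C#, giving C#m.
Fm7: root F up a major sixth → D, giving Dm7.
C: root C up a major sixth → A, giving A.

D C#m Dm7 A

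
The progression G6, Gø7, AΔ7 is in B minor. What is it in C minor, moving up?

B minor up to C minor is a minor second; each chord root moves by that interval while the quality stays the same.
G6: root G up a minor second → Ab, giving Ab6.
Gø7: root G up a minor second → Ab, giving Abø7.
AΔ7: root A up a minor second → Bb, giving BbΔ7.

Ab6 Abø7 BbΔ7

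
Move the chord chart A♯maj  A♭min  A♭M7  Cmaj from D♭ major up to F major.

D♭ major up to F major is a major third; each chord root moves by that interval while the quality stays the same.
A♯maj: root A♯ up a major third → C##, giving C##maj.
A♭min: root A♭ up a major third → C, giving Cmin.
A♭M7: root A♭ up a major third → C, giving CM7.
Cmaj: root C up a major third → E, giving Emaj.

C##maj Cmin CM7 Emaj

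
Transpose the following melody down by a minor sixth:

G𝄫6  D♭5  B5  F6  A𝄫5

Gbb6 down a minor sixth is Bbb5.
A minor sixth down from Db5 gives F4.
B5 down a minor sixth is D#5.
F6 down a minor sixth is A5.
Abb5 down a minor sixth is Cb5.

Bbb5 F4 D#5 A5 Cb5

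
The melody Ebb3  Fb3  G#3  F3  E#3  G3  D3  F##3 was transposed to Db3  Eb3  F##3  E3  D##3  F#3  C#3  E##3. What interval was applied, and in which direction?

down a minor second

From Ebb3 to Db3 is 2 letter names — a second of some quality.
Db3 to Ebb3 is 1 semitone, which makes it a minor second; the second version is lower, so the direction is down.
Checking another pair — F##3 → E##3 — gives the same interval.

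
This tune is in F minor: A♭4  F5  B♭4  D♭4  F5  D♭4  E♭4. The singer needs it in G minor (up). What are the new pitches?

Bb4 G5 C5 Eb4 G5 Eb4 F4

From F up to G is a major second; apply that to each pitch.
Ab4 gives Bb4
F5 gives G5
Bb4 gives C5
Db4 gives Eb4
F5 gives G5
Db4 gives Eb4
Eb4 gives F4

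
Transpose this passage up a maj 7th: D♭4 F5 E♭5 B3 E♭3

Db4 to C5
F5 to E6
Eb5 to D6
B3 to A#4
Eb3 to D4

C5 E6 D6 A#4 D4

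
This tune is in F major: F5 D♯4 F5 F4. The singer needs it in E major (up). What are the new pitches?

E6 C##5 E6 E5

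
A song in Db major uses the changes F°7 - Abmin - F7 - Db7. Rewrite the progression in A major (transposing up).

Db major up to A major is an augmented fifth; each chord root moves by that interval while the quality stays the same.
F°7: root F up an augmented fifth → C#, giving C#°7.
Abmin: root Ab up an augmented fifth → E, giving Emin.
F7: root F up an augmented fifth → C#, giving C#7.
Db7: root Db up an augmented fifth → A, giving A7.

C#°7 Emin C#7 A7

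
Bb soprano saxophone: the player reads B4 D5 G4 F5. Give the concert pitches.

The Bb soprano saxophone sounds a major second below written, so transpose each written note down a major second.
B4 becomes A4
D5 becomes C5
G4 becomes F4
F5 becomes Eb5

A4 C5 F4 Eb5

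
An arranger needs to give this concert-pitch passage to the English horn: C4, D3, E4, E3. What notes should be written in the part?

G4 A3 B4 B3

The English horn sounds a perfect fifth below written, so the written part must be a perfect fifth above concert — transpose each note up.
C4 gives G4
D3 gives A3
E4 gives B4
E3 gives B3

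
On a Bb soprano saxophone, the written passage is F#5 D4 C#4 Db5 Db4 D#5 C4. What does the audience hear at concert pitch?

Written C4 on the Bb soprano saxophone sounds as Bb3, a major second lower; apply that shift to every note.
F#5 to E5
D4 to C4
C#4 to B3
Db5 to Cb5
Db4 to Cb4
D#5 to C#5
C4 to Bb3

E5 C4 B3 Cb5 Cb4 C#5 Bb3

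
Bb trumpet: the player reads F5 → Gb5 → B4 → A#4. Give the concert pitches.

Written C4 on the Bb trumpet sounds as Bb3, a major second lower; apply that shift to every note.
F5 to Eb5
Gb5 to Fb5
B4 to A4
A#4 to G#4

Eb5 Fb5 A4 G#4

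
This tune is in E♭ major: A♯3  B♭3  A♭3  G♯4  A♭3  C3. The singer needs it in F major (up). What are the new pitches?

From E♭ up to F is a major second; apply that to each pitch.
A#3 -> B#3
Bb3 -> C4
Ab3 -> Bb3
G#4 -> A#4
Ab3 -> Bb3
C3 -> D3

B#3 C4 Bb3 A#4 Bb3 D3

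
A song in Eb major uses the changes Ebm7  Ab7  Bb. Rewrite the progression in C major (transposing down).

Eb major down to C major is a minor third; each chord root moves by that interval while the quality stays the same.
Ebm7: root Eb down a minor third → C, giving Cm7.
Ab7: root Ab down a minor third → F, giving F7.
Bb: root Bb down a minor third → G, giving G.

Cm7 F7 G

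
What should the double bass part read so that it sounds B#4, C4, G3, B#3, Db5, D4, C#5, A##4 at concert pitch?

The double bass sounds a perfect octave below written, so the written part must be a perfect octave above concert — transpose each note up.
B#4 to B#5
C4 to C5
G3 to G4
B#3 to B#4
Db5 to Db6
D4 to D5
C#5 to C#6
A##4 to A##5

B#5 C5 G4 B#4 Db6 D5 C#6 A##5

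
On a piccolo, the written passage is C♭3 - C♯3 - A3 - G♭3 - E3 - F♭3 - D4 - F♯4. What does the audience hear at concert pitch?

The piccolo sounds a perfect octave above written, so transpose each written note up a perfect octave.
Cb3 to Cb4
C#3 to C#4
A3 to A4
Gb3 to Gb4
E3 to E4
Fb3 to Fb4
D4 to D5
F#4 to F#5

Cb4 C#4 A4 Gb4 E4 Fb4 D5 F#5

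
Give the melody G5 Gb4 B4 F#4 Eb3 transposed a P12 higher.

G5: a twelfth up reaches D, and 19 semitones makes it D7.
Gb4: a twelfth up reaches D, and 19 semitones makes it Db6.
B4 up a perfect twelfth is F#6.
F#4 up a perfect twelfth is C#6.
Eb3 up a perfect twelfth is Bb4.

D7 Db6 F#6 C#6 Bb4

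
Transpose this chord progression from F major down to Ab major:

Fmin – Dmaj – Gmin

Abmin Fmaj Bbmin

F major down to Ab major is a major sixth; each chord root moves by that interval while the quality stays the same.
Fmin: root F down a major sixth → Ab, giving Abmin.
Dmaj: root D down a major sixth → F, giving Fmaj.
Gmin: root G down a major sixth → Bb, giving Bbmin.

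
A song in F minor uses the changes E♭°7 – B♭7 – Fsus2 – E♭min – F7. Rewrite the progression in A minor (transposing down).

G°7 D7 Asus2 Gmin A7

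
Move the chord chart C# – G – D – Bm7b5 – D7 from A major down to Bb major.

D Ab Eb Cm7b5 Eb7

A major down to Bb major is a major seventh; each chord root moves by that interval while the quality stays the same.
C#: root C# down a major seventh → D, giving D.
G: root G down a major seventh → Ab, giving Ab.
D: root D down a major seventh → Eb, giving Eb.
Bm7b5: root B down a major seventh → C, giving Cm7b5.
D7: root D down a major seventh → Eb, giving Eb7.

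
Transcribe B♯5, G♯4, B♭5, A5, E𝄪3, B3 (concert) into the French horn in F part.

F##6 D#5 F6 E6 B##3 F#4

Written C4 sounds as F3 on the French horn in F, so concert pitches are written a perfect fifth up.
B#5 gives F##6
G#4 gives D#5
Bb5 gives F6
A5 gives E6
E##3 gives B##3
B3 gives F#4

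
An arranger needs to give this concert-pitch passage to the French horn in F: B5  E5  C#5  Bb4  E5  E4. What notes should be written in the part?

F#6 B5 G#5 F5 B5 B4

Written C4 sounds as F3 on the French horn in F, so concert pitches are written a perfect fifth up.
B5 → F#6
E5 → B5
C#5 → G#5
Bb4 → F5
E5 → B5
E4 → B4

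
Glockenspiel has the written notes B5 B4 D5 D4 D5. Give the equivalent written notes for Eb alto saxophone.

First find concert pitch: the glockenspiel sounds a perfect fifteenth above written, so B5 B4 D5 D4 D5 sounds B7 B6 D7 D6 D7.
Then write for Eb alto saxophone: it sounds a major sixth below written, so the part must be a major sixth above concert.
B7 → G#8
B6 → G#7
D7 → B7
D6 → B6
D7 → B7

G#8 G#7 B7 B6 B7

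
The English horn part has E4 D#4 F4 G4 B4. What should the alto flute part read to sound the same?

First find concert pitch: the English horn sounds a perfect fifth below written, so E4 D#4 F4 G4 B4 sounds A3 G#3 Bb3 C4 E4.
Then write for alto flute: it sounds a perfect fourth below written, so the part must be a perfect fourth above concert.
A3 → D4
G#3 → C#4
Bb3 → Eb4
C4 → F4
E4 → A4

D4 C#4 Eb4 F4 A4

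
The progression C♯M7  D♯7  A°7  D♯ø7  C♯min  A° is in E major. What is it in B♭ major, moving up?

E major up to B♭ major is a diminished fifth; each chord root moves by that interval while the quality stays the same.
C♯M7: root C♯ up a diminished fifth → G, giving GM7.
D♯7: root D♯ up a diminished fifth → A, giving A7.
A°7: root A up a diminished fifth → Eb, giving Eb°7.
D♯ø7: root D♯ up a diminished fifth → A, giving Aø7.
C♯min: root C♯ up a diminished fifth → G, giving Gmin.
A°: root A up a diminished fifth → Eb, giving Eb°.

GM7 A7 Eb°7 Aø7 Gmin Eb°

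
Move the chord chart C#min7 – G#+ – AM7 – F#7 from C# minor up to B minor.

Bmin7 F#+ GM7 E7

C# minor up to B minor is a minor seventh; each chord root moves by that interval while the quality stays the same.
C#min7: root C# up a minor seventh → B, giving Bmin7.
G#+: root G# up a minor seventh → F#, giving F#+.
AM7: root A up a minor seventh → G, giving GM7.
F#7: root F# up a minor seventh → E, giving E7.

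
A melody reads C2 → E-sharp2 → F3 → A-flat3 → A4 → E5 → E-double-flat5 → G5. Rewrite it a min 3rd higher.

Eb2 G#2 Ab3 Cb4 C5 G5 Gbb5 Bb5

C2 gives Eb2
E#2 gives G#2
F3 gives Ab3
Ab3 gives Cb4
A4 gives C5
E5 gives G5
Ebb5 gives Gbb5
G5 gives Bb5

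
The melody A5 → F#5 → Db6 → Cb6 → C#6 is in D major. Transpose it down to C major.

G5 E5 Cb6 Bbb5 B5

D major to C major down is a major second, so every note moves down by that interval.
A5 -> G5
F#5 -> E5
Db6 -> Cb6
Cb6 -> Bbb5
C#6 -> B5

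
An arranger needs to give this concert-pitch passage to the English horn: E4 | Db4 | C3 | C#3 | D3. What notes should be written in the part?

B4 Ab4 G3 G#3 A3

Written C4 sounds as F3 on the English horn, so concert pitches are written a perfect fifth up.
E4 becomes B4
Db4 becomes Ab4
C3 becomes G3
C#3 becomes G#3
D3 becomes A3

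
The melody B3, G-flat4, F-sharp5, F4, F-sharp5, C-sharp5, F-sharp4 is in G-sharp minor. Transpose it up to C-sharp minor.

G-sharp minor to C-sharp minor up is a perfect fourth, so every note moves up by that interval.
B3 to E4
Gb4 to Cb5
F#5 to B5
F4 to Bb4
F#5 to B5
C#5 to F#5
F#4 to B4

E4 Cb5 B5 Bb4 B5 F#5 B4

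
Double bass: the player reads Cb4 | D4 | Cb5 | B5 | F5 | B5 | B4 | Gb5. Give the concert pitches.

Written C4 on the double bass sounds as C3, a perfect octave lower; apply that shift to every note.
Cb4 -> Cb3
D4 -> D3
Cb5 -> Cb4
B5 -> B4
F5 -> F4
B5 -> B4
B4 -> B3
Gb5 -> Gb4

Cb3 D3 Cb4 B4 F4 B4 B3 Gb4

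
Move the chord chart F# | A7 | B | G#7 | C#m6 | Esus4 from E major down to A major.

B D7 E C#7 F#m6 Asus4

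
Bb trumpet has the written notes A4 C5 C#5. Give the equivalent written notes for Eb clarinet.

First find concert pitch: the Bb trumpet sounds a major second below written, so A4 C5 C#5 sounds G4 Bb4 B4.
Then write for Eb clarinet: it sounds a minor third above written, so the part must be a minor third below concert.
G4 → E4
Bb4 → G4
B4 → G#4

E4 G4 G#4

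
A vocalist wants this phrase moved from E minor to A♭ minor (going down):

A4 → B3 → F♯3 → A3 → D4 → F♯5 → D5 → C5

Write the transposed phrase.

Db4 Eb3 Bb2 Db3 Gb3 Bb4 Gb4 Fb4

From E down to A♭ is an augmented fifth; apply that to each pitch.
A4 -> Db4
B3 -> Eb3
F#3 -> Bb2
A3 -> Db3
D4 -> Gb3
F#5 -> Bb4
D5 -> Gb4
C5 -> Fb4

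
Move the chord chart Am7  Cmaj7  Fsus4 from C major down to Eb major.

Cm7 Ebmaj7 Absus4

C major down to Eb major is a major sixth; each chord root moves by that interval while the quality stays the same.
Am7: root A down a major sixth → C, giving Cm7.
Cmaj7: root C down a major sixth → Eb, giving Ebmaj7.
Fsus4: root F down a major sixth → Ab, giving Absus4.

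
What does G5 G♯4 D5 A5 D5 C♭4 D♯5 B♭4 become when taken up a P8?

G6 G#5 D6 A6 D6 Cb5 D#6 Bb5

G5 → G6
G#4 → G#5
D5 → D6
A5 → A6
D5 → D6
Cb4 → Cb5
D#5 → D#6
Bb4 → Bb5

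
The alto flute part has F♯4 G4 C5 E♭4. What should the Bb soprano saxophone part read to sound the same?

D#4 E4 A4 C4

First find concert pitch: the alto flute sounds a perfect fourth below written, so F♯4 G4 C5 E♭4 sounds C#4 D4 G4 Bb3.
Then write for Bb soprano saxophone: it sounds a major second below written, so the part must be a major second above concert.
C#4 → D#4
D4 → E4
G4 → A4
Bb3 → C4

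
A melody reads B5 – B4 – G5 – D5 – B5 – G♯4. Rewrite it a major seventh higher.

A#6 A#5 F#6 C#6 A#6 F##5

B5 up a major seventh is A#6.
B4 up a major seventh is A#5.
G5: a seventh up reaches F, and 11 semitones makes it F#6.
D5 up a major seventh is C#6.
B5 up a major seventh is A#6.
G#4: a seventh up reaches F, and 11 semitones makes it F##5.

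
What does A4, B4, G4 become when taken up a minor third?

C5 D5 Bb4

A4 up a minor third is C5.
B4 up a minor third is D5.
G4 up a minor third is Bb4.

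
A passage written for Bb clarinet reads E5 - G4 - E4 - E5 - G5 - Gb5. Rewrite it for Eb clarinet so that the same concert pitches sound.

B4 D4 B3 B4 D5 Db5

First find concert pitch: the Bb clarinet sounds a major second below written, so E5 G4 E4 E5 G5 Gb5 sounds D5 F4 D4 D5 F5 Fb5.
Then write for Eb clarinet: it sounds a minor third above written, so the part must be a minor third below concert.
D5 → B4
F4 → D4
D4 → B3
D5 → B4
F5 → D5
Fb5 → Db5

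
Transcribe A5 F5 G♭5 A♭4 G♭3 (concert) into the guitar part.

The guitar sounds a perfect octave below written, so the written part must be a perfect octave above concert — transpose each note up.
A5 gives A6
F5 gives F6
Gb5 gives Gb6
Ab4 gives Ab5
Gb3 gives Gb4

A6 F6 Gb6 Ab5 Gb4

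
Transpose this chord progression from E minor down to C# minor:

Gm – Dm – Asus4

Em Bm F#sus4

E minor down to C# minor is a minor third; each chord root moves by that interval while the quality stays the same.
Gm: root G down a minor third → E, giving Em.
Dm: root D down a minor third → B, giving Bm.
Asus4: root A down a minor third → F#, giving F#sus4.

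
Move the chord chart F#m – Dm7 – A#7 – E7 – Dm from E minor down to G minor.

E minor down to G minor is a major sixth; each chord root moves by that interval while the quality stays the same.
F#m: root F# down a major sixth → A, giving Am.
Dm7: root D down a major sixth → F, giving Fm7.
A#7: root A# down a major sixth → C#, giving C#7.
E7: root E down a major sixth → G, giving G7.
Dm: root D down a major sixth → F, giving Fm.

Am Fm7 C#7 G7 Fm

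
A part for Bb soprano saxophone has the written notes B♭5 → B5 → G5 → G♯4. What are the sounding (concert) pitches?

The Bb soprano saxophone sounds a major second below written, so transpose each written note down a major second.
Bb5 gives Ab5
B5 gives A5
G5 gives F5
G#4 gives F#4

Ab5 A5 F5 F#4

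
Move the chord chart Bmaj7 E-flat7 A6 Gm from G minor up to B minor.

D#maj7 G7 C#6 Bm

G minor up to B minor is a major third; each chord root moves by that interval while the quality stays the same.
Bmaj7: root B up a major third → D#, giving D#maj7.
E-flat7: root E-flat up a major third → G, giving G7.
A6: root A up a major third → C#, giving C#6.
Gm: root G up a major third → B, giving Bm.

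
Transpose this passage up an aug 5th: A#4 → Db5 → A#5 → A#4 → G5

A#4 gives E##5
Db5 gives A5
A#5 gives E##6
A#4 gives E##5
G5 gives D#6

E##5 A5 E##6 E##5 D#6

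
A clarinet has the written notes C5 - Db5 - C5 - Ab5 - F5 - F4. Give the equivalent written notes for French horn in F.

E5 F5 E5 C6 A5 A4

First find concert pitch: the A clarinet sounds a minor third below written, so C5 Db5 C5 Ab5 F5 F4 sounds A4 Bb4 A4 F5 D5 D4.
Then write for French horn in F: it sounds a perfect fifth below written, so the part must be a perfect fifth above concert.
A4 → E5
Bb4 → F5
A4 → E5
F5 → C6
D5 → A5
D4 → A4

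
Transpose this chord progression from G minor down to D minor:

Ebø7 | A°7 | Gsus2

G minor down to D minor is a perfect fourth; each chord root moves by that interval while the quality stays the same.
Ebø7: root Eb down a perfect fourth → Bb, giving Bbø7.
A°7: root A down a perfect fourth → E, giving E°7.
Gsus2: root G down a perfect fourth → D, giving Dsus2.

Bbø7 E°7 Dsus2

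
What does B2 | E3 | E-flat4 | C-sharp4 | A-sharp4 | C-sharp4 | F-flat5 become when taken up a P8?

B3 E4 Eb5 C#5 A#5 C#5 Fb6

B2 -> B3
E3 -> E4
Eb4 -> Eb5
C#4 -> C#5
A#4 -> A#5
C#4 -> C#5
Fb5 -> Fb6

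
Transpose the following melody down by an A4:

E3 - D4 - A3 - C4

Bb2 Ab3 Eb3 Gb3

E3 -> Bb2
D4 -> Ab3
A3 -> Eb3
C4 -> Gb3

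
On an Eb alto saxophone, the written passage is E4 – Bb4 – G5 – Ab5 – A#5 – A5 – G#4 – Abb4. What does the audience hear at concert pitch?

Written C4 on the Eb alto saxophone sounds as Eb3, a major sixth lower; apply that shift to every note.
E4 -> G3
Bb4 -> Db4
G5 -> Bb4
Ab5 -> Cb5
A#5 -> C#5
A5 -> C5
G#4 -> B3
Abb4 -> Cbb4

G3 Db4 Bb4 Cb5 C#5 C5 B3 Cbb4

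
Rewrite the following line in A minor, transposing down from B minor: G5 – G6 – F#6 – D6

From B down to A is a major second; apply that to each pitch.
G5 → F5
G6 → F6
F#6 → E6
D6 → C6

F5 F6 E6 C6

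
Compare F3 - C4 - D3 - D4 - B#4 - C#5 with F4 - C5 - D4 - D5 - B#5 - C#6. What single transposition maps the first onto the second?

up a perfect octave

From F3 to F4 is 8 letter names — an octave of some quality.
F3 to F4 is 12 semitones, which makes it a perfect octave; the second version is higher, so the direction is up.
Checking another pair — C#5 → C#6 — gives the same interval.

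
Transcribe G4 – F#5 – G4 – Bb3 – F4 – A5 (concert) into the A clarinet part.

Written C4 sounds as A3 on the A clarinet, so concert pitches are written a minor third up.
G4 to Bb4
F#5 to A5
G4 to Bb4
Bb3 to Db4
F4 to Ab4
A5 to C6

Bb4 A5 Bb4 Db4 Ab4 C6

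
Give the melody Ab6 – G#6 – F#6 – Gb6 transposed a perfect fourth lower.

Eb6 D#6 C#6 Db6

Ab6 becomes Eb6
G#6 becomes D#6
F#6 becomes C#6
Gb6 becomes Db6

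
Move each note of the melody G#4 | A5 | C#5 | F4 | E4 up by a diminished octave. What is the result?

G#4 up a diminished octave is G5.
A5 up a diminished octave is Ab6.
C#5 up a diminished octave is C6.
F4 up a diminished octave is Fb5.
A diminished octave up from E4 gives Eb5.

G5 Ab6 C6 Fb5 Eb5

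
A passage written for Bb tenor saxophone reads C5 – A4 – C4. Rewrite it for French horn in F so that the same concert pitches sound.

F4 D4 F3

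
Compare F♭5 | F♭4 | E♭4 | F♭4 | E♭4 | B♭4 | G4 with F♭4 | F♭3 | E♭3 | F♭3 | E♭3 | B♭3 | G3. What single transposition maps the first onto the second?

down a perfect octave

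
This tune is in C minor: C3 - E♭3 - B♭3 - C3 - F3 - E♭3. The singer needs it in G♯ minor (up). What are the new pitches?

G#3 B3 F#4 G#3 C#4 B3

C minor to G♯ minor up is an augmented fifth, so every note moves up by that interval.
C3 → G#3
Eb3 → B3
Bb3 → F#4
C3 → G#3
F3 → C#4
Eb3 → B3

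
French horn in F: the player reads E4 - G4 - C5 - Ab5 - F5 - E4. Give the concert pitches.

Written C4 on the French horn in F sounds as F3, a perfect fifth lower; apply that shift to every note.
E4 → A3
G4 → C4
C5 → F4
Ab5 → Db5
F5 → Bb4
E4 → A3

A3 C4 F4 Db5 Bb4 A3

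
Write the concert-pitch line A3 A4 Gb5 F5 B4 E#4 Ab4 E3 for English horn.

E4 E5 Db6 C6 F#5 B#4 Eb5 B3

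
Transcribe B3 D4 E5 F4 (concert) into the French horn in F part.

F#4 A4 B5 C5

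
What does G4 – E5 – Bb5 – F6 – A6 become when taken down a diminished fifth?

C#4 A#4 E5 B5 D#6

G4: a fifth down reaches C, and 6 semitones makes it C#4.
E5: a fifth down reaches A, and 6 semitones makes it A#4.
A diminished fifth down from Bb5 gives E5.
F6 down a diminished fifth is B5.
A6 down a diminished fifth is D#6.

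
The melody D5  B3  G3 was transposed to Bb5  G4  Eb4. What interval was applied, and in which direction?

up a minor sixth

From D5 to Bb5 is 6 letter names — a sixth of some quality.
D5 to Bb5 is 8 semitones, which makes it a minor sixth; the second version is higher, so the direction is up.
Checking another pair — G3 → Eb4 — gives the same interval.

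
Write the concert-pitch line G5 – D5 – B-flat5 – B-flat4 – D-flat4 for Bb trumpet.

A5 E5 C6 C5 Eb4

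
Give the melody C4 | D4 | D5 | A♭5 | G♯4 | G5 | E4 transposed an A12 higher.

C4: a twelfth up reaches G, and 20 semitones makes it G#5.
D4: a twelfth up reaches A, and 20 semitones makes it A#5.
An augmented twelfth up from D5 gives A#6.
Ab5 up an augmented twelfth is E7.
G#4: a twelfth up reaches D, and 20 semitones makes it D##6.
An augmented twelfth up from G5 gives D#7.
An augmented twelfth up from E4 gives B#5.

G#5 A#5 A#6 E7 D##6 D#7 B#5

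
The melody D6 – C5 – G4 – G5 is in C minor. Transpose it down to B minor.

C minor to B minor down is a minor second, so every note moves down by that interval.
D6 -> C#6
C5 -> B4
G4 -> F#4
G5 -> F#5

C#6 B4 F#4 F#5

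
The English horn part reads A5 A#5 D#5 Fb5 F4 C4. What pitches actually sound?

D5 D#5 G#4 Bbb4 Bb3 F3

Written C4 on the English horn sounds as F3, a perfect fifth lower; apply that shift to every note.
A5 → D5
A#5 → D#5
D#5 → G#4
Fb5 → Bbb4
F4 → Bb3
C4 → F3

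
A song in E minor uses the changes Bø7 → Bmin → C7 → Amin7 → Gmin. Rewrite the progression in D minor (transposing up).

Aø7 Amin Bb7 Gmin7 Fmin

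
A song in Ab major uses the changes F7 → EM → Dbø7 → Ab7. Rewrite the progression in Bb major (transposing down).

G7 F#M Ebø7 Bb7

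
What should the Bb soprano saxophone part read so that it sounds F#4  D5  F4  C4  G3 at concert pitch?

Written C4 sounds as Bb3 on the Bb soprano saxophone, so concert pitches are written a major second up.
F#4 becomes G#4
D5 becomes E5
F4 becomes G4
C4 becomes D4
G3 becomes A3

G#4 E5 G4 D4 A3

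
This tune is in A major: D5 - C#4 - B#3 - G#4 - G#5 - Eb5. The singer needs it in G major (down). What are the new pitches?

C5 B3 A#3 F#4 F#5 Db5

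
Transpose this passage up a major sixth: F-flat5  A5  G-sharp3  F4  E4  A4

A major sixth up from Fb5 gives Db6.
A5: a sixth up reaches F, and 9 semitones makes it F#6.
A major sixth up from G#3 gives E#4.
A major sixth up from F4 gives D5.
E4 up a major sixth is C#5.
A major sixth up from A4 gives F#5.

Db6 F#6 E#4 D5 C#5 F#5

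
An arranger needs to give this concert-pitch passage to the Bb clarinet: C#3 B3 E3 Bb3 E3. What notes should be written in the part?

D#3 C#4 F#3 C4 F#3

Written C4 sounds as Bb3 on the Bb clarinet, so concert pitches are written a major second up.
C#3 to D#3
B3 to C#4
E3 to F#3
Bb3 to C4
E3 to F#3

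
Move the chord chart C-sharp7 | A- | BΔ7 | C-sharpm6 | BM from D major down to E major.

D#7 B- C#Δ7 D#m6 C#M

D major down to E major is a minor seventh; each chord root moves by that interval while the quality stays the same.
C-sharp7: root C-sharp down a minor seventh → D#, giving D#7.
A-: root A down a minor seventh → B, giving B-.
BΔ7: root B down a minor seventh → C#, giving C#Δ7.
C-sharpm6: root C-sharp down a minor seventh → D#, giving D#m6.
BM: root B down a minor seventh → C#, giving C#M.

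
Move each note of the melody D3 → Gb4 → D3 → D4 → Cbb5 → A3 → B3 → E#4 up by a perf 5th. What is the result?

D3: a fifth up reaches A, and 7 semitones makes it A3.
A perfect fifth up from Gb4 gives Db5.
A perfect fifth up from D3 gives A3.
D4 up a perfect fifth is A4.
Cbb5: a fifth up reaches G, and 7 semitones makes it Gbb5.
A perfect fifth up from A3 gives E4.
A perfect fifth up from B3 gives F#4.
E#4 up a perfect fifth is B#4.

A3 Db5 A3 A4 Gbb5 E4 F#4 B#4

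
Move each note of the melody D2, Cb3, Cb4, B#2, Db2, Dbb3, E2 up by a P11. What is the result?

G3 Fb4 Fb5 E#4 Gb3 Gbb4 A3

A perfect eleventh up from D2 gives G3.
Cb3 up a perfect eleventh is Fb4.
Cb4 up a perfect eleventh is Fb5.
A perfect eleventh up from B#2 gives E#4.
Db2 up a perfect eleventh is Gb3.
Dbb3: an eleventh up reaches G, and 17 semitones makes it Gbb4.
A perfect eleventh up from E2 gives A3.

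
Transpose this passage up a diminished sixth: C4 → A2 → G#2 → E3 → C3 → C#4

Abb4 Fb3 Eb3 Cb4 Abb3 Ab4

C4 -> Abb4
A2 -> Fb3
G#2 -> Eb3
E3 -> Cb4
C3 -> Abb3
C#4 -> Ab4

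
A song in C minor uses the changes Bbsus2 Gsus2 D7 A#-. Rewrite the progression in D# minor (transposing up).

C#sus2 A#sus2 E#7 B##-

C minor up to D# minor is an augmented second; each chord root moves by that interval while the quality stays the same.
Bbsus2: root Bb up an augmented second → C#, giving C#sus2.
Gsus2: root G up an augmented second → A#, giving A#sus2.
D7: root D up an augmented second → E#, giving E#7.
A#-: root A# up an augmented second → B##, giving B##-.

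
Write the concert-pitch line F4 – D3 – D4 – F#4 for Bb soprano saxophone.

G4 E3 E4 G#4

Written C4 sounds as Bb3 on the Bb soprano saxophone, so concert pitches are written a major second up.
F4 becomes G4
D3 becomes E3
D4 becomes E4
F#4 becomes G#4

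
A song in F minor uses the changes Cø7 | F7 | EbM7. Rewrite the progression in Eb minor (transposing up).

F minor up to Eb minor is a minor seventh; each chord root moves by that interval while the quality stays the same.
Cø7: root C up a minor seventh → Bb, giving Bbø7.
F7: root F up a minor seventh → Eb, giving Eb7.
EbM7: root Eb up a minor seventh → Db, giving DbM7.

Bbø7 Eb7 DbM7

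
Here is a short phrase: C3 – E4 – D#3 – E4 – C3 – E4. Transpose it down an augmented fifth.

C3 to Fb2
E4 to Ab3
D#3 to G2
E4 to Ab3
C3 to Fb2
E4 to Ab3

Fb2 Ab3 G2 Ab3 Fb2 Ab3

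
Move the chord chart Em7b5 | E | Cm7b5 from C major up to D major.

F#m7b5 F# Dm7b5

C major up to D major is a major second; each chord root moves by that interval while the quality stays the same.
Em7b5: root E up a major second → F#, giving F#m7b5.
E: root E up a major second → F#, giving F#.
Cm7b5: root C up a major second → D, giving Dm7b5.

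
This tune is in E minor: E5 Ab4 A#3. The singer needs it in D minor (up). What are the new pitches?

D6 Gb5 G#4

E minor to D minor up is a minor seventh, so every note moves up by that interval.
E5 to D6
Ab4 to Gb5
A#3 to G#4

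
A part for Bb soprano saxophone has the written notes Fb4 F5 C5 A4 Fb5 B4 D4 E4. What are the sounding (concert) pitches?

Ebb4 Eb5 Bb4 G4 Ebb5 A4 C4 D4

Written C4 on the Bb soprano saxophone sounds as Bb3, a major second lower; apply that shift to every note.
Fb4 → Ebb4
F5 → Eb5
C5 → Bb4
A4 → G4
Fb5 → Ebb5
B4 → A4
D4 → C4
E4 → D4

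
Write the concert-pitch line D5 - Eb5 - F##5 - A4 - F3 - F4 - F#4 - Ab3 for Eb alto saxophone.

The Eb alto saxophone sounds a major sixth below written, so the written part must be a major sixth above concert — transpose each note up.
D5 -> B5
Eb5 -> C6
F##5 -> D##6
A4 -> F#5
F3 -> D4
F4 -> D5
F#4 -> D#5
Ab3 -> F4

B5 C6 D##6 F#5 D4 D5 D#5 F4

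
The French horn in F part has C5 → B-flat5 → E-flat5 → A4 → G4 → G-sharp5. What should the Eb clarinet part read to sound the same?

D4 C5 F4 B3 A3 A#4

First find concert pitch: the French horn in F sounds a perfect fifth below written, so C5 B-flat5 E-flat5 A4 G4 G-sharp5 sounds F4 Eb5 Ab4 D4 C4 C#5.
Then write for Eb clarinet: it sounds a minor third above written, so the part must be a minor third below concert.
F4 → D4
Eb5 → C5
Ab4 → F4
D4 → B3
C4 → A3
C#5 → A#4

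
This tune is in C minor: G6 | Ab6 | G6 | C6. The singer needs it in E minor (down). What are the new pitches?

B5 C6 B5 E5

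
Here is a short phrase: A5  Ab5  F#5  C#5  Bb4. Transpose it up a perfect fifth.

A5: a fifth up reaches E, and 7 semitones makes it E6.
Ab5 up a perfect fifth is Eb6.
A perfect fifth up from F#5 gives C#6.
C#5 up a perfect fifth is G#5.
Bb4: a fifth up reaches F, and 7 semitones makes it F5.

E6 Eb6 C#6 G#5 F5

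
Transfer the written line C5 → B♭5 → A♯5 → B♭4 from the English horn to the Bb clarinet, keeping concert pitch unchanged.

G4 F5 E#5 F4

First find concert pitch: the English horn sounds a perfect fifth below written, so C5 B♭5 A♯5 B♭4 sounds F4 Eb5 D#5 Eb4.
Then write for Bb clarinet: it sounds a major second below written, so the part must be a major second above concert.
F4 → G4
Eb5 → F5
D#5 → E#5
Eb4 → F4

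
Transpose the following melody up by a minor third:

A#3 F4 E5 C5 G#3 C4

A#3 gives C#4
F4 gives Ab4
E5 gives G5
C5 gives Eb5
G#3 gives B3
C4 gives Eb4

C#4 Ab4 G5 Eb5 B3 Eb4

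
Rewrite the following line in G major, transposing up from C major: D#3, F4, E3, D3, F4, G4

From C up to G is a perfect fifth; apply that to each pitch.
D#3 → A#3
F4 → C5
E3 → B3
D3 → A3
F4 → C5
G4 → D5

A#3 C5 B3 A3 C5 D5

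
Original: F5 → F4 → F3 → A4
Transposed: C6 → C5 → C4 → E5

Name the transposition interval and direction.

up a perfect fifth

Take the first pair: F5 → C6. F to C spans 5 letter names, so the interval is some kind of fifth.
F5 to C6 is 7 semitones, which makes it a perfect fifth; the second version is higher, so the direction is up.
Checking another pair — A4 → E5 — gives the same interval.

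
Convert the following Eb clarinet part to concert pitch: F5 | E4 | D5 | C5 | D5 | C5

Ab5 G4 F5 Eb5 F5 Eb5

The Eb clarinet sounds a minor third above written, so transpose each written note up a minor third.
F5 -> Ab5
E4 -> G4
D5 -> F5
C5 -> Eb5
D5 -> F5
C5 -> Eb5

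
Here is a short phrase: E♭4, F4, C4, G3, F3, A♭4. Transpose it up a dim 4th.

Abb4 Bbb4 Fb4 Cb4 Bbb3 Dbb5

Eb4 becomes Abb4
F4 becomes Bbb4
C4 becomes Fb4
G3 becomes Cb4
F3 becomes Bbb3
Ab4 becomes Dbb5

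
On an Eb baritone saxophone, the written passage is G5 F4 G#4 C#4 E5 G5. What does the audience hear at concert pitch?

Bb3 Ab2 B2 E2 G3 Bb3

The Eb baritone saxophone sounds a major thirteenth below written, so transpose each written note down a major thirteenth.
G5 to Bb3
F4 to Ab2
G#4 to B2
C#4 to E2
E5 to G3
G5 to Bb3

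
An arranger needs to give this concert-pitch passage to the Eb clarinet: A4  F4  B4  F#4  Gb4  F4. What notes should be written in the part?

Written C4 sounds as Eb4 on the Eb clarinet, so concert pitches are written a minor third down.
A4 becomes F#4
F4 becomes D4
B4 becomes G#4
F#4 becomes D#4
Gb4 becomes Eb4
F4 becomes D4

F#4 D4 G#4 D#4 Eb4 D4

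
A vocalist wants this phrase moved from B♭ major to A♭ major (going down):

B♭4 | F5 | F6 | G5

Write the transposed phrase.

Ab4 Eb5 Eb6 F5

B♭ major to A♭ major down is a major second, so every note moves down by that interval.
Bb4 becomes Ab4
F5 becomes Eb5
F6 becomes Eb6
G5 becomes F5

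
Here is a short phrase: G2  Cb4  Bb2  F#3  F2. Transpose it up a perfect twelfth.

G2: a twelfth up reaches D, and 19 semitones makes it D4.
Cb4 up a perfect twelfth is Gb5.
A perfect twelfth up from Bb2 gives F4.
F#3: a twelfth up reaches C, and 19 semitones makes it C#5.
A perfect twelfth up from F2 gives C4.

D4 Gb5 F4 C#5 C4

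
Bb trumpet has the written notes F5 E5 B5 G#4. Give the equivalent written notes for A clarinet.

First find concert pitch: the Bb trumpet sounds a major second below written, so F5 E5 B5 G#4 sounds Eb5 D5 A5 F#4.
Then write for A clarinet: it sounds a minor third below written, so the part must be a minor third above concert.
Eb5 → Gb5
D5 → F5
A5 → C6
F#4 → A4

Gb5 F5 C6 A4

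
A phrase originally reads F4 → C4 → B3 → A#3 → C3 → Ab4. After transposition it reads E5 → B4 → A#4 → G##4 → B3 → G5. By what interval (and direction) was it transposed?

up a major seventh

From F4 to E5 is 7 letter names — a seventh of some quality.
F4 to E5 is 11 semitones, which makes it a major seventh; the second version is higher, so the direction is up.
Checking another pair — Ab4 → G5 — gives the same interval.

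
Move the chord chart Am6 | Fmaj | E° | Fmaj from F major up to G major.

F major up to G major is a major second; each chord root moves by that interval while the quality stays the same.
Am6: root A up a major second → B, giving Bm6.
Fmaj: root F up a major second → G, giving Gmaj.
E°: root E up a major second → F#, giving F#°.
Fmaj: root F up a major second → G, giving Gmaj.

Bm6 Gmaj F#° Gmaj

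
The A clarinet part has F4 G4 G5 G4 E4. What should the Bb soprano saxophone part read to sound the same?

E4 F#4 F#5 F#4 D#4

First find concert pitch: the A clarinet sounds a minor third below written, so F4 G4 G5 G4 E4 sounds D4 E4 E5 E4 C#4.
Then write for Bb soprano saxophone: it sounds a major second below written, so the part must be a major second above concert.
D4 → E4
E4 → F#4
E5 → F#5
E4 → F#4
C#4 → D#4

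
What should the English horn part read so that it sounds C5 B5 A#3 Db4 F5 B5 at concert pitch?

G5 F#6 E#4 Ab4 C6 F#6

Written C4 sounds as F3 on the English horn, so concert pitches are written a perfect fifth up.
C5 gives G5
B5 gives F#6
A#3 gives E#4
Db4 gives Ab4
F5 gives C6
B5 gives F#6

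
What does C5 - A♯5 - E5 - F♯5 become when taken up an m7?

Bb5 G#6 D6 E6

C5: a seventh up reaches B, and 10 semitones makes it Bb5.
A minor seventh up from A#5 gives G#6.
A minor seventh up from E5 gives D6.
F#5 up a minor seventh is E6.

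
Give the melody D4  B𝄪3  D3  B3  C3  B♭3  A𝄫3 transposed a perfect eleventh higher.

G5 E##5 G4 E5 F4 Eb5 Dbb5

D4 becomes G5
B##3 becomes E##5
D3 becomes G4
B3 becomes E5
C3 becomes F4
Bb3 becomes Eb5
Abb3 becomes Dbb5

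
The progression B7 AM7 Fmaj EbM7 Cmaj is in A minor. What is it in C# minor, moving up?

D#7 C#M7 Amaj GM7 Emaj

A minor up to C# minor is a major third; each chord root moves by that interval while the quality stays the same.
B7: root B up a major third → D#, giving D#7.
AM7: root A up a major third → C#, giving C#M7.
Fmaj: root F up a major third → A, giving Amaj.
EbM7: root Eb up a major third → G, giving GM7.
Cmaj: root C up a major third → E, giving Emaj.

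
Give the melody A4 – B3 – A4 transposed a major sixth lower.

A4: a sixth down reaches C, and 9 semitones makes it C4.
A major sixth down from B3 gives D3.
A4 down a major sixth is C4.

C4 D3 C4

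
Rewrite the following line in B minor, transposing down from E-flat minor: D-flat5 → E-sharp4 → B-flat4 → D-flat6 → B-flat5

A4 B##3 F#4 A5 F#5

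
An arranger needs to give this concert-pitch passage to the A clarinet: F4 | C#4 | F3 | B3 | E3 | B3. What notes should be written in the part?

Ab4 E4 Ab3 D4 G3 D4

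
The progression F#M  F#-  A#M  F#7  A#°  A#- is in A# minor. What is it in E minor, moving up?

CM C- EM C7 E° E-

A# minor up to E minor is a diminished fifth; each chord root moves by that interval while the quality stays the same.
F#M: root F# up a diminished fifth → C, giving CM.
F#-: root F# up a diminished fifth → C, giving C-.
A#M: root A# up a diminished fifth → E, giving EM.
F#7: root F# up a diminished fifth → C, giving C7.
A#°: root A# up a diminished fifth → E, giving E°.
A#-: root A# up a diminished fifth → E, giving E-.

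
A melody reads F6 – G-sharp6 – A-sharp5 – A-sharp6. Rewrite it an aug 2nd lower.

An augmented second down from F6 gives Ebb6.
An augmented second down from G#6 gives F6.
A#5 down an augmented second is G5.
A#6 down an augmented second is G6.

Ebb6 F6 G5 G6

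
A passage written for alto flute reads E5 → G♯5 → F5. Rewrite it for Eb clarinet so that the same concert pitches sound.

First find concert pitch: the alto flute sounds a perfect fourth below written, so E5 G♯5 F5 sounds B4 D#5 C5.
Then write for Eb clarinet: it sounds a minor third above written, so the part must be a minor third below concert.
B4 → G#4
D#5 → B#4
C5 → A4

G#4 B#4 A4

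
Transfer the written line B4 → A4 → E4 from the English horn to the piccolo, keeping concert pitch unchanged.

First find concert pitch: the English horn sounds a perfect fifth below written, so B4 A4 E4 sounds E4 D4 A3.
Then write for piccolo: it sounds a perfect octave above written, so the part must be a perfect octave below concert.
E4 → E3
D4 → D3
A3 → A2

E3 D3 A2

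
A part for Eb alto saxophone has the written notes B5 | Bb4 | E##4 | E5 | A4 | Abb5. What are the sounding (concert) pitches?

Written C4 on the Eb alto saxophone sounds as Eb3, a major sixth lower; apply that shift to every note.
B5 to D5
Bb4 to Db4
E##4 to G##3
E5 to G4
A4 to C4
Abb5 to Cbb5

D5 Db4 G##3 G4 C4 Cbb5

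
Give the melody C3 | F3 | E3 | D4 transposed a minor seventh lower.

C3 down a minor seventh is D2.
F3 down a minor seventh is G2.
A minor seventh down from E3 gives F#2.
A minor seventh down from D4 gives E3.

D2 G2 F#2 E3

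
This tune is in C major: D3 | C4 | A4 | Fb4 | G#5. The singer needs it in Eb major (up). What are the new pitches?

F3 Eb4 C5 Abb4 B5

C major to Eb major up is a minor third, so every note moves up by that interval.
D3 gives F3
C4 gives Eb4
A4 gives C5
Fb4 gives Abb4
G#5 gives B5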